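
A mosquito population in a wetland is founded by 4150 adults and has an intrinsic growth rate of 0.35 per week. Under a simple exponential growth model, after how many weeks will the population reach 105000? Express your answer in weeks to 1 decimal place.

Set N₀·e^(rt) = 105000: e^(0.35·t) = 105000/4150 = 25.301.
0.35·t = ln(25.301) = 3.2309, so t = 3.2309/0.35 = 9.231.

9.2 weeks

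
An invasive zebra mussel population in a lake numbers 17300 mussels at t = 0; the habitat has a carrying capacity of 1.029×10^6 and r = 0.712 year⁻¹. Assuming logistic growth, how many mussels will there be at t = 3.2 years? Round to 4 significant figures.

A = (K − N₀)/N₀ = (1.029×10^6 − 17300)/17300 = 58.48.
N(t) = K/(1 + A·e^(−rt)) = 1.029×10^6/(1 + 58.48×e^(−0.712×3.2)).
e^(−2.278) = 0.10245; denominator = 1 + 58.48×0.10245 = 6.9911.
N = 1.029×10^6/6.9911 = 147186.

147200 mussels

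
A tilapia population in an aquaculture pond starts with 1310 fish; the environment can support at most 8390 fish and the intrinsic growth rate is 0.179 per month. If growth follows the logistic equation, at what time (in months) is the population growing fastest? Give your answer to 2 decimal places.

9.43 months

Logistic growth is fastest at N = K/2 = 4195.
A = (K − N₀)/N₀ = 5.4046. Set K/(1 + A·e^(−rt)) = K/2 → A·e^(−rt) = 1.
e^(−0.179t) = 1/5.4046 = 0.185028, so t = ln(5.4046)/0.179 = 1.6872/0.179 = 9.426.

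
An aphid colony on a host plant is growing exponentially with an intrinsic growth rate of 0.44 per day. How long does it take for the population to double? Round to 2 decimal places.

Doubling time t_d = ln(2)/r = 0.6931/0.44 = 1.5753.

1.58 days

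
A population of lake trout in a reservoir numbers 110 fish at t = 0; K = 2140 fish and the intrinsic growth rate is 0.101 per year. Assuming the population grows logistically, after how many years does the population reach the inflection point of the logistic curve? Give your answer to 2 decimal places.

28.86 years

Logistic growth is fastest at N = K/2 = 1070.
A = (K − N₀)/N₀ = 18.455. Set K/(1 + A·e^(−rt)) = K/2 → A·e^(−rt) = 1.
e^(−0.101t) = 1/18.455 = 0.0541872, so t = ln(18.455)/0.101 = 2.9153/0.101 = 28.864.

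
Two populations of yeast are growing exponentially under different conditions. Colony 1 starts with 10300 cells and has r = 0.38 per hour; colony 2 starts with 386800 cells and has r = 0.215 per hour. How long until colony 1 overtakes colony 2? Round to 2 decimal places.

Set 10300·e^(0.38t) = 386800·e^(0.215t).
e^((0.38 − 0.215)t) = 386800/10300 → e^(0.165·t) = 37.553.
0.165·t = ln(37.553) = 3.6258, so t = 3.6258/0.165 = 21.974.

21.97 hours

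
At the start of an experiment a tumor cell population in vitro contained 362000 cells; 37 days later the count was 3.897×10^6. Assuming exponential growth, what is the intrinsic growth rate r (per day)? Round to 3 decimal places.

From N(t) = N₀·e^(rt): e^(r·37) = 3.897×10^6/362000 = 10.765.
r·37 = ln(10.765) = 2.3763, so r = 2.3763/37 = 0.064225.

0.064 per day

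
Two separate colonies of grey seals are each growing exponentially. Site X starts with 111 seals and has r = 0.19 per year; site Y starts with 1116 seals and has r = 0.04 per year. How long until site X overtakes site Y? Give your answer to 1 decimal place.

Set 111·e^(0.19t) = 1116·e^(0.04t).
e^((0.19 − 0.04)t) = 1116/111 → e^(0.15·t) = 10.054.
0.15·t = ln(10.054) = 2.308, so t = 2.308/0.15 = 15.387.

15.4 years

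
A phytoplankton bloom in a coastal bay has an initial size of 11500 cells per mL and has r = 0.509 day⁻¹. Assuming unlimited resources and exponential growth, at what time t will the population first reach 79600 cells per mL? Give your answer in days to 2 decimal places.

Set N₀·e^(rt) = 79600: e^(0.509·t) = 79600/11500 = 6.9217.
0.509·t = ln(6.9217) = 1.9347, so t = 1.9347/0.509 = 3.8009.

3.80 days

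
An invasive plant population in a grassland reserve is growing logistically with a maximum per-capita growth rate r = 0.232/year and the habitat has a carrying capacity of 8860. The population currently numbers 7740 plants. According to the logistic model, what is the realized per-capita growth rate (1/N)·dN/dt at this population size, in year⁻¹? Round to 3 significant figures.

0.0293 per year

(1/N)·dN/dt = r(1 − N/K) = 0.232 × (1 − 7740/8860).
= 0.232 × 0.12641 = 0.029327.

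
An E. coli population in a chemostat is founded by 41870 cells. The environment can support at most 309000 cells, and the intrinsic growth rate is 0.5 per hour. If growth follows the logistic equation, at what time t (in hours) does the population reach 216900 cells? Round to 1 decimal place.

5.4 hours

A = (K − N₀)/N₀ = (309000 − 41870)/41870 = 6.38.
Solve 309000/(1 + 6.38·e^(−0.5t)) = 216900: 1 + 6.38·e^(−0.5t) = 1.4246, so e^(−0.5t) = 0.066555.
−0.5·t = ln(0.066555) = -2.7097, so t = 2.7097/0.5 = 5.4195.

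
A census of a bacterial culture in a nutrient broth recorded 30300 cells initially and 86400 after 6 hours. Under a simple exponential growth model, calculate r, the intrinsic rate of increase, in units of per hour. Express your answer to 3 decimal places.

From N(t) = N₀·e^(rt): e^(r·6) = 86400/30300 = 2.8515.
r·6 = ln(2.8515) = 1.0478, so r = 1.0478/6 = 0.17464.

0.175 per hour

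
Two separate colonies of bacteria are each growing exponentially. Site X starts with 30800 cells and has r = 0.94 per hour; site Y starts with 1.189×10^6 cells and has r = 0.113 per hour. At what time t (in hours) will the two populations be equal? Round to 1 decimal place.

4.4 hours

Set 30800·e^(0.94t) = 1.189×10^6·e^(0.113t).
e^((0.94 − 0.113)t) = 1.189×10^6/30800 → e^(0.827·t) = 38.604.
0.827·t = ln(38.604) = 3.6534, so t = 3.6534/0.827 = 4.4176.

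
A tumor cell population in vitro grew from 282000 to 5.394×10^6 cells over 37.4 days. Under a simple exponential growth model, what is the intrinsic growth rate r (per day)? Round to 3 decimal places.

From N(t) = N₀·e^(rt): e^(r·37.4) = 5.394×10^6/282000 = 19.128.
r·37.4 = ln(19.128) = 2.9511, so r = 2.9511/37.4 = 0.078907.

0.079 per day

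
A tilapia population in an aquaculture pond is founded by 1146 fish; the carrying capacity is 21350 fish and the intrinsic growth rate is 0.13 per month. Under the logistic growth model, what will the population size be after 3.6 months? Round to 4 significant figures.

1773 fish

A = (K − N₀)/N₀ = (21350 − 1146)/1146 = 17.63.
N(t) = K/(1 + A·e^(−rt)) = 21350/(1 + 17.63×e^(−0.13×3.6)).
e^(−0.468) = 0.62625; denominator = 1 + 17.63×0.62625 = 12.041.
N = 21350/12.041 = 1773.13.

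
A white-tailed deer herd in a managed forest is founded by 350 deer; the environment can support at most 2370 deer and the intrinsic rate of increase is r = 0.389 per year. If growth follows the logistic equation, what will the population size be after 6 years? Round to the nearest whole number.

1520 deer

A = (K − N₀)/N₀ = (2370 − 350)/350 = 5.7714.
N(t) = K/(1 + A·e^(−rt)) = 2370/(1 + 5.7714×e^(−0.389×6)).
e^(−2.334) = 0.096907; denominator = 1 + 5.7714×0.096907 = 1.5593.
N = 2370/1.5593 = 1519.92.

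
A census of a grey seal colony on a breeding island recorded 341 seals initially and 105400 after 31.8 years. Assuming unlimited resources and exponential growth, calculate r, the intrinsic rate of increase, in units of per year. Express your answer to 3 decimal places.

From N(t) = N₀·e^(rt): e^(r·31.8) = 105400/341 = 309.09.
r·31.8 = ln(309.09) = 5.7336, so r = 5.7336/31.8 = 0.1803.

0.180 per year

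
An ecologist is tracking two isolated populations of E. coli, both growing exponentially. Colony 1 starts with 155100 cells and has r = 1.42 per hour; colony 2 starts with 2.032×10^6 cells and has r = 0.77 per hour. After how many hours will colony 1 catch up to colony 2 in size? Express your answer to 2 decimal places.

3.96 hours

Set 155100·e^(1.42t) = 2.032×10^6·e^(0.77t).
e^((1.42 − 0.77)t) = 2.032×10^6/155100 → e^(0.65·t) = 13.101.
0.65·t = ln(13.101) = 2.5727, so t = 2.5727/0.65 = 3.958.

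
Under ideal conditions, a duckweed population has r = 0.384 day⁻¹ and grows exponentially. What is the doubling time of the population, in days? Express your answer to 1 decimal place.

Doubling time t_d = ln(2)/r = 0.6931/0.384 = 1.8051.

1.8 days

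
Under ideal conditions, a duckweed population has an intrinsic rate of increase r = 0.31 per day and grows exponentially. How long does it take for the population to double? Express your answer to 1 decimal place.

2.2 days

Doubling time t_d = ln(2)/r = 0.6931/0.31 = 2.236.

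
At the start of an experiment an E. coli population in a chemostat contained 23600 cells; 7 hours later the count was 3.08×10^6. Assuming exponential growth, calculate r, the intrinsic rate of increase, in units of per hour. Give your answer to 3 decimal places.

From N(t) = N₀·e^(rt): e^(r·7) = 3.08×10^6/23600 = 130.51.
r·7 = ln(130.51) = 4.8714, so r = 4.8714/7 = 0.69592.

0.696 per hour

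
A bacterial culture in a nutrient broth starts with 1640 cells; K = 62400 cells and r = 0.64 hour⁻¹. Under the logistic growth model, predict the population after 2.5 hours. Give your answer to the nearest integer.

A = (K − N₀)/N₀ = (62400 − 1640)/1640 = 37.049.
N(t) = K/(1 + A·e^(−rt)) = 62400/(1 + 37.049×e^(−0.64×2.5)).
e^(−1.6) = 0.2019; denominator = 1 + 37.049×0.2019 = 8.48.
N = 62400/8.48 = 7358.47.

7358 cells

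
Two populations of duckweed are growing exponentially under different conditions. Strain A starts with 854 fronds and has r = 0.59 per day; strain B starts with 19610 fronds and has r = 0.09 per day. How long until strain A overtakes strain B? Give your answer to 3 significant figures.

6.27 days

Set 854·e^(0.59t) = 19610·e^(0.09t).
e^((0.59 − 0.09)t) = 19610/854 → e^(0.5·t) = 22.963.
0.5·t = ln(22.963) = 3.1339, so t = 3.1339/0.5 = 6.2677.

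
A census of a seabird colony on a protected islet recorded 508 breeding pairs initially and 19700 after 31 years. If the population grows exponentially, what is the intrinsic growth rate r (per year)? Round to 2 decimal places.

From N(t) = N₀·e^(rt): e^(r·31) = 19700/508 = 38.78.
r·31 = ln(38.78) = 3.6579, so r = 3.6579/31 = 0.118.

0.12 per year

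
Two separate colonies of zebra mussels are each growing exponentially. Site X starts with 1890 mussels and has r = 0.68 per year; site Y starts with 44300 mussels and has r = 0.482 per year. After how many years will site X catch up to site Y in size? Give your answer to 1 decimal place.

Set 1890·e^(0.68t) = 44300·e^(0.482t).
e^((0.68 − 0.482)t) = 44300/1890 → e^(0.198·t) = 23.439.
0.198·t = ln(23.439) = 3.1544, so t = 3.1544/0.198 = 15.931.

15.9 years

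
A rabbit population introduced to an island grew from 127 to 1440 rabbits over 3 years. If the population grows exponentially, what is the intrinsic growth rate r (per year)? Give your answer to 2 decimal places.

From N(t) = N₀·e^(rt): e^(r·3) = 1440/127 = 11.339.
r·3 = ln(11.339) = 2.4282, so r = 2.4282/3 = 0.8094.

0.81 per year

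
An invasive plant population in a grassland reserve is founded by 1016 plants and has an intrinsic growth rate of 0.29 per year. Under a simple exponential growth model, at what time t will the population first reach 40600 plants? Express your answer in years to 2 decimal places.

Set N₀·e^(rt) = 40600: e^(0.29·t) = 40600/1016 = 39.961.
0.29·t = ln(39.961) = 3.6879, so t = 3.6879/0.29 = 12.717.

12.72 years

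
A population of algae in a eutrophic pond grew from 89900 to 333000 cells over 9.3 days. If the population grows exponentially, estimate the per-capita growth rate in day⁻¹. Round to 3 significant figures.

From N(t) = N₀·e^(rt): e^(r·9.3) = 333000/89900 = 3.7041.
r·9.3 = ln(3.7041) = 1.3094, so r = 1.3094/9.3 = 0.1408.

0.141 per day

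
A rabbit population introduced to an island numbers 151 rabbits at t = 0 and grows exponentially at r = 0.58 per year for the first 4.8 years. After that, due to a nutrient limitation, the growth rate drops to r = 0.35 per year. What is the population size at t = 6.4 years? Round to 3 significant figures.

Phase 1: N(4.8) = 151·e^(0.58×4.8) = 151·e^2.784 = 2443.73.
Phase 2 runs for 6.4 − 4.8 = 1.6 years at r = 0.35.
N(6.4) = 2443.73·e^(0.35×1.6) = 2443.73·e^0.56 = 4278.17.

4280 rabbits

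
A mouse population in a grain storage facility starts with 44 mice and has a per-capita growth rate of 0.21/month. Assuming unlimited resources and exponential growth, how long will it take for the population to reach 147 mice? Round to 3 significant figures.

Set N₀·e^(rt) = 147: e^(0.21·t) = 147/44 = 3.3409.
0.21·t = ln(3.3409) = 1.2062, so t = 1.2062/0.21 = 5.744.

5.74 months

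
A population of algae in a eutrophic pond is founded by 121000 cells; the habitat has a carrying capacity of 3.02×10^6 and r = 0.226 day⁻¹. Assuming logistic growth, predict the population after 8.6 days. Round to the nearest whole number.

681626 cells

A = (K − N₀)/N₀ = (3.02×10^6 − 121000)/121000 = 23.959.
N(t) = K/(1 + A·e^(−rt)) = 3.02×10^6/(1 + 23.959×e^(−0.226×8.6)).
e^(−1.944) = 0.14319; denominator = 1 + 23.959×0.14319 = 4.4306.
N = 3.02×10^6/4.4306 = 681626.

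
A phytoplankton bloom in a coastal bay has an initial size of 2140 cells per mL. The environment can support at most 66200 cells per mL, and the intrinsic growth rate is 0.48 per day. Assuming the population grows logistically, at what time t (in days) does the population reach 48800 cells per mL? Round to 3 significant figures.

9.23 days

A = (K − N₀)/N₀ = (66200 − 2140)/2140 = 29.935.
Solve 66200/(1 + 29.935·e^(−0.48t)) = 48800: 1 + 29.935·e^(−0.48t) = 1.3566, so e^(−0.48t) = 0.0119112.
−0.48·t = ln(0.0119112) = -4.4303, so t = 4.4303/0.48 = 9.2297.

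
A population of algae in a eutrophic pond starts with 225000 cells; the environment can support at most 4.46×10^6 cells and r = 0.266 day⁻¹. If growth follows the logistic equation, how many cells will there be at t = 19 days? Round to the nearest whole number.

A = (K − N₀)/N₀ = (4.46×10^6 − 225000)/225000 = 18.822.
N(t) = K/(1 + A·e^(−rt)) = 4.46×10^6/(1 + 18.822×e^(−0.266×19)).
e^(−5.054) = 0.0063837; denominator = 1 + 18.822×0.0063837 = 1.1202.
N = 4.46×10^6/1.1202 = 3.981587×10^6.

3981587 cells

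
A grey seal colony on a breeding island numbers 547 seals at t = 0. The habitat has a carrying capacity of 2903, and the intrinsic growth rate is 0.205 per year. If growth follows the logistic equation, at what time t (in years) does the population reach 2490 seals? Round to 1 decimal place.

15.9 years

A = (K − N₀)/N₀ = (2903 − 547)/547 = 4.3071.
Solve 2903/(1 + 4.3071·e^(−0.205t)) = 2490: 1 + 4.3071·e^(−0.205t) = 1.1659, so e^(−0.205t) = 0.038509.
−0.205·t = ln(0.038509) = -3.2569, so t = 3.2569/0.205 = 15.887.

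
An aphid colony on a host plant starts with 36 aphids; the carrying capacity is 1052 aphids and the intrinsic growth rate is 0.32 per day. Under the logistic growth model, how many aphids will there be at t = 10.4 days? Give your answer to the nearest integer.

523 aphids

A = (K − N₀)/N₀ = (1052 − 36)/36 = 28.222.
N(t) = K/(1 + A·e^(−rt)) = 1052/(1 + 28.222×e^(−0.32×10.4)).
e^(−3.328) = 0.035865; denominator = 1 + 28.222×0.035865 = 2.0122.
N = 1052/2.0122 = 522.815.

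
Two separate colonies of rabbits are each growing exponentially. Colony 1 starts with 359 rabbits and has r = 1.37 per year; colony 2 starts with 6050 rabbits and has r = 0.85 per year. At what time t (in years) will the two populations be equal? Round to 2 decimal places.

Set 359·e^(1.37t) = 6050·e^(0.85t).
e^((1.37 − 0.85)t) = 6050/359 → e^(0.52·t) = 16.852.
0.52·t = ln(16.852) = 2.8245, so t = 2.8245/0.52 = 5.4317.

5.43 years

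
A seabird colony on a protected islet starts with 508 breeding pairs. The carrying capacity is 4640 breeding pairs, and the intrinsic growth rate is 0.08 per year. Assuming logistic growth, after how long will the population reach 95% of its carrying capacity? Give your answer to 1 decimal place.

A = (K − N₀)/N₀ = (4640 − 508)/508 = 8.1339.
Solve 4640/(1 + 8.1339·e^(−0.08t)) = 4408: 1 + 8.1339·e^(−0.08t) = 1.0526, so e^(−0.08t) = 0.00647068.
−0.08·t = ln(0.00647068) = -5.0405, so t = 5.0405/0.08 = 63.006.

63.0 years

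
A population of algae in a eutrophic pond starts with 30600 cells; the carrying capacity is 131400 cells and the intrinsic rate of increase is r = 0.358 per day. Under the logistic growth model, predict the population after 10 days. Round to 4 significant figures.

120300 cells

A = (K − N₀)/N₀ = (131400 − 30600)/30600 = 3.2941.
N(t) = K/(1 + A·e^(−rt)) = 131400/(1 + 3.2941×e^(−0.358×10)).
e^(−3.58) = 0.027876; denominator = 1 + 3.2941×0.027876 = 1.0918.
N = 131400/1.0918 = 120349.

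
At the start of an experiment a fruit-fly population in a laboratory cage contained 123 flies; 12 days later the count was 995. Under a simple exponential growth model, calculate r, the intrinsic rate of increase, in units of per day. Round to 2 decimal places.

From N(t) = N₀·e^(rt): e^(r·12) = 995/123 = 8.0894.
r·12 = ln(8.0894) = 2.0906, so r = 2.0906/12 = 0.17421.

0.17 per day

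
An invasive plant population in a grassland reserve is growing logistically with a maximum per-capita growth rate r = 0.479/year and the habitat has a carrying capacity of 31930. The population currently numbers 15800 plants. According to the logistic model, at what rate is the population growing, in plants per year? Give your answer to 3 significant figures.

3820 plants per year

dN/dt = rN(1 − N/K) = 0.479 × 15800 × (1 − 15800/31930).
1 − 15800/31930 = 0.50517; dN/dt = 0.479 × 15800 × 0.50517 = 3823.2.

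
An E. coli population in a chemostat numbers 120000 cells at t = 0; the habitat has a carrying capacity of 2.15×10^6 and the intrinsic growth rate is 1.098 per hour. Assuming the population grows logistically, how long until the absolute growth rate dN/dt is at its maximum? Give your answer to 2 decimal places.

2.58 hours

Logistic growth is fastest at N = K/2 = 1.075×10^6.
A = (K − N₀)/N₀ = 16.917. Set K/(1 + A·e^(−rt)) = K/2 → A·e^(−rt) = 1.
e^(−1.098t) = 1/16.917 = 0.0591133, so t = ln(16.917)/1.098 = 2.8283/1.098 = 2.5759.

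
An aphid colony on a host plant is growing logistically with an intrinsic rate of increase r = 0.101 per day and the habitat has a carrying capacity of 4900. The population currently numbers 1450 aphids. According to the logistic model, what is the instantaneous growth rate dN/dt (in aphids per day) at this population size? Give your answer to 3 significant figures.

dN/dt = rN(1 − N/K) = 0.101 × 1450 × (1 − 1450/4900).
1 − 1450/4900 = 0.70408; dN/dt = 0.101 × 1450 × 0.70408 = 103.11.

103 aphids per day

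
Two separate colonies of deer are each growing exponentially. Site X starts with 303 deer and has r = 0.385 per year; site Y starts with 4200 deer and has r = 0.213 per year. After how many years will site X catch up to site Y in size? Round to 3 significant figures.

15.3 years

Set 303·e^(0.385t) = 4200·e^(0.213t).
e^((0.385 − 0.213)t) = 4200/303 → e^(0.172·t) = 13.861.
0.172·t = ln(13.861) = 2.6291, so t = 2.6291/0.172 = 15.286.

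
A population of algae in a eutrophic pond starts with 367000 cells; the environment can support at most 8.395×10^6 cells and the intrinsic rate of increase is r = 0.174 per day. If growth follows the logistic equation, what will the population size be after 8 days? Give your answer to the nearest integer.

1304067 cells

A = (K − N₀)/N₀ = (8.395×10^6 − 367000)/367000 = 21.875.
N(t) = K/(1 + A·e^(−rt)) = 8.395×10^6/(1 + 21.875×e^(−0.174×8)).
e^(−1.392) = 0.24858; denominator = 1 + 21.875×0.24858 = 6.4376.
N = 8.395×10^6/6.4376 = 1.304067×10^6.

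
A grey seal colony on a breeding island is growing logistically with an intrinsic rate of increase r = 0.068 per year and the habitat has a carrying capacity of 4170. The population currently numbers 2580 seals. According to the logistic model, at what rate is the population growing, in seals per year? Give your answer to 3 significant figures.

dN/dt = rN(1 − N/K) = 0.068 × 2580 × (1 − 2580/4170).
1 − 2580/4170 = 0.38129; dN/dt = 0.068 × 2580 × 0.38129 = 66.894.

66.9 seals per year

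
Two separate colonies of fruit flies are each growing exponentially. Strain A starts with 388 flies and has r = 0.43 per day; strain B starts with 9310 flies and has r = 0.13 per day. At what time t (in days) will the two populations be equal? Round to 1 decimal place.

10.6 days

Set 388·e^(0.43t) = 9310·e^(0.13t).
e^((0.43 − 0.13)t) = 9310/388 → e^(0.3·t) = 23.995.
0.3·t = ln(23.995) = 3.1778, so t = 3.1778/0.3 = 10.593.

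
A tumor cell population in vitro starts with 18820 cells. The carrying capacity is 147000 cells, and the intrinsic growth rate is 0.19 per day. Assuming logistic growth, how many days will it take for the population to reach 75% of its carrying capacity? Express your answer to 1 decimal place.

15.9 days

A = (K − N₀)/N₀ = (147000 − 18820)/18820 = 6.8108.
Solve 147000/(1 + 6.8108·e^(−0.19t)) = 110250: 1 + 6.8108·e^(−0.19t) = 1.3333, so e^(−0.19t) = 0.0489416.
−0.19·t = ln(0.0489416) = -3.0171, so t = 3.0171/0.19 = 15.88.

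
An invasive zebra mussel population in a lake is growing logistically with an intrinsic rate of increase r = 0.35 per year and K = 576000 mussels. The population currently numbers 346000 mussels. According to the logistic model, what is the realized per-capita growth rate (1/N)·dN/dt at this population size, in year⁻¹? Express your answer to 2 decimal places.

(1/N)·dN/dt = r(1 − N/K) = 0.35 × (1 − 346000/576000).
= 0.35 × 0.39931 = 0.13976.

0.14 per year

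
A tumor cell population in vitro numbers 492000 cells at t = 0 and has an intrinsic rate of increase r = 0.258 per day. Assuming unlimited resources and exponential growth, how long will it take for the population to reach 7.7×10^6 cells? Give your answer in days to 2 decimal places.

10.66 days

Set N₀·e^(rt) = 7.7×10^6: e^(0.258·t) = 7.7×10^6/492000 = 15.65.
0.258·t = ln(15.65) = 2.7505, so t = 2.7505/0.258 = 10.661.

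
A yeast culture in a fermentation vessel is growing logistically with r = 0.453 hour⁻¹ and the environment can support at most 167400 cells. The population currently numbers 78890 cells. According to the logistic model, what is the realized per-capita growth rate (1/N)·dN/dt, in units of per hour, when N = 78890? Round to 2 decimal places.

0.24 per hour

(1/N)·dN/dt = r(1 − N/K) = 0.453 × (1 − 78890/167400).
= 0.453 × 0.52873 = 0.23952.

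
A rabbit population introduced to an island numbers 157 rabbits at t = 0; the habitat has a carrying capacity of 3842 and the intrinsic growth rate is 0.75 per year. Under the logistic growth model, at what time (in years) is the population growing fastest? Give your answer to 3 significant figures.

4.21 years

Logistic growth is fastest at N = K/2 = 1921.
A = (K − N₀)/N₀ = 23.471. Set K/(1 + A·e^(−rt)) = K/2 → A·e^(−rt) = 1.
e^(−0.75t) = 1/23.471 = 0.0426052, so t = ln(23.471)/0.75 = 3.1558/0.75 = 4.2077.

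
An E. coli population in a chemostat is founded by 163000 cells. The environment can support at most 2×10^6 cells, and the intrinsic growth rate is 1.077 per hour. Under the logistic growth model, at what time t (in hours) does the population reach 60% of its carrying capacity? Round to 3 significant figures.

A = (K − N₀)/N₀ = (2×10^6 − 163000)/163000 = 11.27.
Solve 2×10^6/(1 + 11.27·e^(−1.077t)) = 1.2×10^6: 1 + 11.27·e^(−1.077t) = 1.6667, so e^(−1.077t) = 0.0591544.
−1.077·t = ln(0.0591544) = -2.8276, so t = 2.8276/1.077 = 2.6254.

2.63 hours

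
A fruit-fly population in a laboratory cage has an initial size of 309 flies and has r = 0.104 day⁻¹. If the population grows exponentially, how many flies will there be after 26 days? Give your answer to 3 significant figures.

N(t) = N₀·e^(rt) = 309 × e^(0.104×26) = 309 × e^2.704.
e^2.704 ≈ 14.939, so N ≈ 309 × 14.939 = 4616.27.

4620 flies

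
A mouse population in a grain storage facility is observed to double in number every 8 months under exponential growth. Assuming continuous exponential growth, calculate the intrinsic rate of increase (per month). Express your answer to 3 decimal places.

0.087 per month

r = ln(2)/t_d = 0.6931/8 = 0.086643.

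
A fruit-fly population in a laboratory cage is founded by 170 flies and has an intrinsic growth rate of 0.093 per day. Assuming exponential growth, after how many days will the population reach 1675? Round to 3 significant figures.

24.6 days

Set N₀·e^(rt) = 1675: e^(0.093·t) = 1675/170 = 9.8529.
0.093·t = ln(9.8529) = 2.2878, so t = 2.2878/0.093 = 24.6.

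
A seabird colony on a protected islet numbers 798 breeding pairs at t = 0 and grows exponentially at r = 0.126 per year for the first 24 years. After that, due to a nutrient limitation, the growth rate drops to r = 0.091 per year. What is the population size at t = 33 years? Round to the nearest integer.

37239 breeding pairs

Phase 1: N(24) = 798·e^(0.126×24) = 798·e^3.024 = 16417.6.
Phase 2 runs for 33 − 24 = 9 years at r = 0.091.
N(33) = 16417.6·e^(0.091×9) = 16417.6·e^0.819 = 37238.9.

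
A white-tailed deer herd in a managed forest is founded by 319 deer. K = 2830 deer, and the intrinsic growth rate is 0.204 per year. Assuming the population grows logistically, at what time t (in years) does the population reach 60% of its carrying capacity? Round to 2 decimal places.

12.10 years

A = (K − N₀)/N₀ = (2830 − 319)/319 = 7.8715.
Solve 2830/(1 + 7.8715·e^(−0.204t)) = 1698: 1 + 7.8715·e^(−0.204t) = 1.6667, so e^(−0.204t) = 0.084694.
−0.204·t = ln(0.084694) = -2.4687, so t = 2.4687/0.204 = 12.102.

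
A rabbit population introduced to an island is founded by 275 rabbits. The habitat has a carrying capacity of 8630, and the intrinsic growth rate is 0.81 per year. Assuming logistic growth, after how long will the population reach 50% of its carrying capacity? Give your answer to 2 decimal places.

A = (K − N₀)/N₀ = (8630 − 275)/275 = 30.382.
Solve 8630/(1 + 30.382·e^(−0.81t)) = 4315: 1 + 30.382·e^(−0.81t) = 2, so e^(−0.81t) = 0.0329144.
−0.81·t = ln(0.0329144) = -3.4138, so t = 3.4138/0.81 = 4.2146.

4.21 years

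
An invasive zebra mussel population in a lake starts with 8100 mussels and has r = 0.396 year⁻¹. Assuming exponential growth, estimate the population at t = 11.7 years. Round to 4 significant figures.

833000 mussels

N(t) = N₀·e^(rt) = 8100 × e^(0.396×11.7) = 8100 × e^4.633.
e^4.633 ≈ 102.84, so N ≈ 8100 × 102.84 = 833025.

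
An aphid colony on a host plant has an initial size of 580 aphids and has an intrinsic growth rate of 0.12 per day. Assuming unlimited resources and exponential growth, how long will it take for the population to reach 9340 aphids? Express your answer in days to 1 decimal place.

Set N₀·e^(rt) = 9340: e^(0.12·t) = 9340/580 = 16.103.
0.12·t = ln(16.103) = 2.779, so t = 2.779/0.12 = 23.159.

23.2 days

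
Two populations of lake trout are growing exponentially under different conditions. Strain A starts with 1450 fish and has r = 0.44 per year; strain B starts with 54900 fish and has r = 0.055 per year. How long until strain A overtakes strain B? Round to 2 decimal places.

Set 1450·e^(0.44t) = 54900·e^(0.055t).
e^((0.44 − 0.055)t) = 54900/1450 → e^(0.385·t) = 37.862.
0.385·t = ln(37.862) = 3.6339, so t = 3.6339/0.385 = 9.4388.

9.44 years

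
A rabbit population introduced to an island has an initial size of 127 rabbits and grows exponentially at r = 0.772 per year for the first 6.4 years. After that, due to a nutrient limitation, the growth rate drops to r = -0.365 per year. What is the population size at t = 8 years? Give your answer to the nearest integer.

9907 rabbits

Phase 1: N(6.4) = 127·e^(0.772×6.4) = 127·e^4.941 = 17765.
Phase 2 runs for 8 − 6.4 = 1.6 years at r = -0.365.
N(8) = 17765·e^(-0.365×1.6) = 17765·e^-0.584 = 9906.9.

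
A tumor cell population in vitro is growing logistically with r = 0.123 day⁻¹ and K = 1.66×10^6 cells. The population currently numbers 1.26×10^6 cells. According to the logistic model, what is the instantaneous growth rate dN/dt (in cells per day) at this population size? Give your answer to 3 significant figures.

37300 cells per day

dN/dt = rN(1 − N/K) = 0.123 × 1.26×10^6 × (1 − 1.26×10^6/1.66×10^6).
1 − 1.26×10^6/1.66×10^6 = 0.24096; dN/dt = 0.123 × 1.26×10^6 × 0.24096 = 37345.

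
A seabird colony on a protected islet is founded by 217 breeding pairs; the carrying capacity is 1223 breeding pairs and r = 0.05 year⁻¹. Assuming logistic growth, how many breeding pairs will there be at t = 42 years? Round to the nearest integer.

780 breeding pairs

A = (K − N₀)/N₀ = (1223 − 217)/217 = 4.6359.
N(t) = K/(1 + A·e^(−rt)) = 1223/(1 + 4.6359×e^(−0.05×42)).
e^(−2.1) = 0.12246; denominator = 1 + 4.6359×0.12246 = 1.5677.
N = 1223/1.5677 = 780.123.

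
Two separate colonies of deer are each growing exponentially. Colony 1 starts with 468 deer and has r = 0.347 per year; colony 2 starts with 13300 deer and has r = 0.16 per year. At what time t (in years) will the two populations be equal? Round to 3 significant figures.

17.9 years

Set 468·e^(0.347t) = 13300·e^(0.16t).
e^((0.347 − 0.16)t) = 13300/468 → e^(0.187·t) = 28.419.
0.187·t = ln(28.419) = 3.3471, so t = 3.3471/0.187 = 17.899.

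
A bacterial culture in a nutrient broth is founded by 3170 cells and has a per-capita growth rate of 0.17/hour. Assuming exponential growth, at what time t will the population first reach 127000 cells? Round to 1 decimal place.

21.7 hours

Set N₀·e^(rt) = 127000: e^(0.17·t) = 127000/3170 = 40.063.
0.17·t = ln(40.063) = 3.6905, so t = 3.6905/0.17 = 21.709.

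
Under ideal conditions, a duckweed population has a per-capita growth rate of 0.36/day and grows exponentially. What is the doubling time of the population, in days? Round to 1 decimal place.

Doubling time t_d = ln(2)/r = 0.6931/0.36 = 1.9254.

1.9 days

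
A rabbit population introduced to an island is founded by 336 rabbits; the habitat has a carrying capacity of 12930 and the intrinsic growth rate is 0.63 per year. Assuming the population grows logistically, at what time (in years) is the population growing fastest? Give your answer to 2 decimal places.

Logistic growth is fastest at N = K/2 = 6465.
A = (K − N₀)/N₀ = 37.482. Set K/(1 + A·e^(−rt)) = K/2 → A·e^(−rt) = 1.
e^(−0.63t) = 1/37.482 = 0.0266794, so t = ln(37.482)/0.63 = 3.6239/0.63 = 5.7522.

5.75 years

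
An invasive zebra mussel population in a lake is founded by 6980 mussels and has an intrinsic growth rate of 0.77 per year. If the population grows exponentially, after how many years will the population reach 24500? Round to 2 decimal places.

1.63 years

Set N₀·e^(rt) = 24500: e^(0.77·t) = 24500/6980 = 3.51.
0.77·t = ln(3.51) = 1.2556, so t = 1.2556/0.77 = 1.6307.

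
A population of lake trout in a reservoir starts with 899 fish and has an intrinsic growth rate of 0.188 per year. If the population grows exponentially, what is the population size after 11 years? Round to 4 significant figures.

7110 fish

N(t) = N₀·e^(rt) = 899 × e^(0.188×11) = 899 × e^2.068.
e^2.068 ≈ 7.909, so N ≈ 899 × 7.909 = 7110.18.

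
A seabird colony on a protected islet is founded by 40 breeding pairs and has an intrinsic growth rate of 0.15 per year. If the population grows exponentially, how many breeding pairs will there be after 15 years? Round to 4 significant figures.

N(t) = N₀·e^(rt) = 40 × e^(0.15×15) = 40 × e^2.25.
e^2.25 ≈ 9.4877, so N ≈ 40 × 9.4877 = 379.509.

379.5 breeding pairs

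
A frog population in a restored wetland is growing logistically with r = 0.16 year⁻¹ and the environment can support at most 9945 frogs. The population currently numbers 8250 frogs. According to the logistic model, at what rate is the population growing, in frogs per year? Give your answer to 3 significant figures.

dN/dt = rN(1 − N/K) = 0.16 × 8250 × (1 − 8250/9945).
1 − 8250/9945 = 0.17044; dN/dt = 0.16 × 8250 × 0.17044 = 224.98.

225 frogs per year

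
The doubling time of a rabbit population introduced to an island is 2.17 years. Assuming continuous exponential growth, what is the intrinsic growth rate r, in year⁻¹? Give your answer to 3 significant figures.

r = ln(2)/t_d = 0.6931/2.17 = 0.31942.

0.319 per year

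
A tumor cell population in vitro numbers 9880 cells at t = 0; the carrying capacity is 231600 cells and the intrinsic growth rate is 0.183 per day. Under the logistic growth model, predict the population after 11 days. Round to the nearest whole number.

A = (K − N₀)/N₀ = (231600 − 9880)/9880 = 22.441.
N(t) = K/(1 + A·e^(−rt)) = 231600/(1 + 22.441×e^(−0.183×11)).
e^(−2.013) = 0.13359; denominator = 1 + 22.441×0.13359 = 3.9979.
N = 231600/3.9979 = 57930.8.

57931 cells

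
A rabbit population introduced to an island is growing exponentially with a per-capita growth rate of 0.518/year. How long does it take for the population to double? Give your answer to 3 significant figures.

1.34 years

Doubling time t_d = ln(2)/r = 0.6931/0.518 = 1.3381.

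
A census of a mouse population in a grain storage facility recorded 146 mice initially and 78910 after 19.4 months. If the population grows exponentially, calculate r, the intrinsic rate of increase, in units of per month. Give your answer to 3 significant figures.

From N(t) = N₀·e^(rt): e^(r·19.4) = 78910/146 = 540.48.
r·19.4 = ln(540.48) = 6.2925, so r = 6.2925/19.4 = 0.32435.

0.324 per month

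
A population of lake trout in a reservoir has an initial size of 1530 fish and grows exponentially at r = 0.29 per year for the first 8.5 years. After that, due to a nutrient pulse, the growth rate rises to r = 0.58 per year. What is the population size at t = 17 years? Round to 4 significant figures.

Phase 1: N(8.5) = 1530·e^(0.29×8.5) = 1530·e^2.465 = 17998.1.
Phase 2 runs for 17 − 8.5 = 8.5 years at r = 0.58.
N(17) = 17998.1·e^(0.58×8.5) = 17998.1·e^4.93 = 2.490572×10^6.

2491000 fish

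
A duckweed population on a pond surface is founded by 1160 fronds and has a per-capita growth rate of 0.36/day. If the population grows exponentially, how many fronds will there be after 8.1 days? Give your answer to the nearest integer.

N(t) = N₀·e^(rt) = 1160 × e^(0.36×8.1) = 1160 × e^2.916.
e^2.916 ≈ 18.467, so N ≈ 1160 × 18.467 = 21422.

21422 fronds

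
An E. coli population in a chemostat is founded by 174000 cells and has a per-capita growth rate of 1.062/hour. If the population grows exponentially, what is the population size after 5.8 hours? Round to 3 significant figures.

N(t) = N₀·e^(rt) = 174000 × e^(1.062×5.8) = 174000 × e^6.16.
e^6.16 ≈ 473.24, so N ≈ 174000 × 473.24 = 8.234354×10^7.

82300000 cells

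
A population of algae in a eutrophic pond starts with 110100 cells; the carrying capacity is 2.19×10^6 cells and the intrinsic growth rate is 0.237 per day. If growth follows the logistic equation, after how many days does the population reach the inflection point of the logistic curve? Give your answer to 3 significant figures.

12.4 days

Logistic growth is fastest at N = K/2 = 1.095×10^6.
A = (K − N₀)/N₀ = 18.891. Set K/(1 + A·e^(−rt)) = K/2 → A·e^(−rt) = 1.
e^(−0.237t) = 1/18.891 = 0.0529352, so t = ln(18.891)/0.237 = 2.9387/0.237 = 12.4.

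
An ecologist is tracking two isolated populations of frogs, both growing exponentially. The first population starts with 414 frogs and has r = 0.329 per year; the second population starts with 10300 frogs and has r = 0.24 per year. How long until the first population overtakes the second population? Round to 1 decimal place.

36.1 years

Set 414·e^(0.329t) = 10300·e^(0.24t).
e^((0.329 − 0.24)t) = 10300/414 → e^(0.089·t) = 24.879.
0.089·t = ln(24.879) = 3.214, so t = 3.214/0.089 = 36.113.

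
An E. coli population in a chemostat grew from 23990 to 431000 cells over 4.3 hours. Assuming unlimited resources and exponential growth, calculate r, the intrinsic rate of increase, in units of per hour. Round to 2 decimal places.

From N(t) = N₀·e^(rt): e^(r·4.3) = 431000/23990 = 17.966.
r·4.3 = ln(17.966) = 2.8885, so r = 2.8885/4.3 = 0.67174.

0.67 per hour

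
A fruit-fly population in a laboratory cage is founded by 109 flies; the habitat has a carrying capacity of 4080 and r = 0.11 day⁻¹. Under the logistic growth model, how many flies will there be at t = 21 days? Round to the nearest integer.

884 flies

A = (K − N₀)/N₀ = (4080 − 109)/109 = 36.431.
N(t) = K/(1 + A·e^(−rt)) = 4080/(1 + 36.431×e^(−0.11×21)).
e^(−2.31) = 0.099261; denominator = 1 + 36.431×0.099261 = 4.6162.
N = 4080/4.6162 = 883.843.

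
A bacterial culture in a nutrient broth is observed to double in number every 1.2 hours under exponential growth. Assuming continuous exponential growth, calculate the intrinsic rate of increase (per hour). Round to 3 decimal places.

0.578 per hour

r = ln(2)/t_d = 0.6931/1.2 = 0.57762.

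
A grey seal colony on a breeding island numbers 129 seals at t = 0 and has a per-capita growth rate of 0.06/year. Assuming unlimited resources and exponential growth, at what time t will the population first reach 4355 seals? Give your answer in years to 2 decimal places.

58.65 years

Set N₀·e^(rt) = 4355: e^(0.06·t) = 4355/129 = 33.76.
0.06·t = ln(33.76) = 3.5193, so t = 3.5193/0.06 = 58.654.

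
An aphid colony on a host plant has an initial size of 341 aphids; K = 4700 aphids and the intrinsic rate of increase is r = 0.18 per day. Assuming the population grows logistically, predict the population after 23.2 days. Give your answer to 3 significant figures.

3930 aphids

A = (K − N₀)/N₀ = (4700 − 341)/341 = 12.783.
N(t) = K/(1 + A·e^(−rt)) = 4700/(1 + 12.783×e^(−0.18×23.2)).
e^(−4.176) = 0.01536; denominator = 1 + 12.783×0.01536 = 1.1963.
N = 4700/1.1963 = 3928.63.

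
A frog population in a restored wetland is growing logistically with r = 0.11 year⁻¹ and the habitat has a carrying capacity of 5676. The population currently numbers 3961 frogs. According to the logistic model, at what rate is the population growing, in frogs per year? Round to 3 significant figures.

132 frogs per year

dN/dt = rN(1 − N/K) = 0.11 × 3961 × (1 − 3961/5676).
1 − 3961/5676 = 0.30215; dN/dt = 0.11 × 3961 × 0.30215 = 131.65.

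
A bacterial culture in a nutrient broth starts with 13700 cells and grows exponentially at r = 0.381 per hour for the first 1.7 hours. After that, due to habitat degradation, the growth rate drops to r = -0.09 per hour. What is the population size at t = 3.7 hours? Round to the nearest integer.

Phase 1: N(1.7) = 13700·e^(0.381×1.7) = 13700·e^0.6477 = 26182.6.
Phase 2 runs for 3.7 − 1.7 = 2 hours at r = -0.09.
N(3.7) = 26182.6·e^(-0.09×2) = 26182.6·e^-0.18 = 21869.6.

21870 cells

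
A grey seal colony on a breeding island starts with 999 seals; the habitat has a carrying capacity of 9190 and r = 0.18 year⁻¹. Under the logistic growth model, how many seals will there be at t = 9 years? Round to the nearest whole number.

3504 seals

A = (K − N₀)/N₀ = (9190 − 999)/999 = 8.1992.
N(t) = K/(1 + A·e^(−rt)) = 9190/(1 + 8.1992×e^(−0.18×9)).
e^(−1.62) = 0.1979; denominator = 1 + 8.1992×0.1979 = 2.6226.
N = 9190/2.6226 = 3504.14.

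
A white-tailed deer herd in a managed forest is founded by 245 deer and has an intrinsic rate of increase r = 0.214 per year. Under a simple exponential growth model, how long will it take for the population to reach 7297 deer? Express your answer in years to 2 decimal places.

15.86 years

Set N₀·e^(rt) = 7297: e^(0.214·t) = 7297/245 = 29.784.
0.214·t = ln(29.784) = 3.394, so t = 3.394/0.214 = 15.86.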